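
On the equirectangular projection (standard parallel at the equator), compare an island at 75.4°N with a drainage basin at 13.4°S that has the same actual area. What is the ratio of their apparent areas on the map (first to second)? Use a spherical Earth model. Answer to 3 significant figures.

Plate carrée maps x = Rλ, y = Rφ. The meridian scale is h = 1 and the parallel scale is k = 1/cos φ = sec φ.
Areal scale at 75.4°: h·k = 1.000 × 3.967 = 3.967.
Areal scale at 13.4°: h·k = 1.000 × 1.028 = 1.028.
Ratio = 3.967/1.028 ≈ 3.86.

3.86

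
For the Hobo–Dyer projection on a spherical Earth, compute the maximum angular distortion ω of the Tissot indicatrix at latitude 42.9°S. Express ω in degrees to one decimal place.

The Hobo–Dyer projection is cylindrical equal-area with φ₀ = 37.5°. A cylindrical equal-area projection with standard parallel φ₀ has meridian scale h = cos φ / cos φ₀ and parallel scale k = cos φ₀ / cos φ (so areas are preserved, h·k = 1).
At 42.9°: h = 0.9234, k = 1.083; principal scales a = 1.083, b = 0.9234.
sin(ω/2) = (a − b)/(a + b) = 0.1597/2.006 = 0.07958, so ω = 2 arcsin(0.07958) ≈ 9.1°.

9.1°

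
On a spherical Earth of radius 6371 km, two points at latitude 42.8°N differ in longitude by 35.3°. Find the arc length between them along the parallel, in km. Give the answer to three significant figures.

Arc length along a parallel = R cos φ · Δλ (with Δλ in radians).
= 6371 × cos 42.8° × (35.3° × π/180) = 6371 × 0.7337 × 0.6161 ≈ 2880 km.

2880 km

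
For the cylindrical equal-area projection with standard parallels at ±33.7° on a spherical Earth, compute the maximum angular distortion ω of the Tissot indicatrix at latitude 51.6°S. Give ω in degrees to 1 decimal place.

A cylindrical equal-area projection with standard parallel φ₀ has meridian scale h = cos φ / cos φ₀ and parallel scale k = cos φ₀ / cos φ (so areas are preserved, h·k = 1).
At 51.6°: h = 0.7466, k = 1.339; principal scales a = 1.339, b = 0.7466.
sin(ω/2) = (a − b)/(a + b) = 0.5928/2.086 = 0.2842, so ω = 2 arcsin(0.2842) ≈ 33.0°.

33.0°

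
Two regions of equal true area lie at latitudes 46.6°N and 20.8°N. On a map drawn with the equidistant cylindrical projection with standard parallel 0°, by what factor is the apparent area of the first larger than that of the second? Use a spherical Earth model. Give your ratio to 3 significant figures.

In the plate carrée (x = Rλ, y = Rφ), meridians are true-scale (h = 1) and parallels are stretched by k = sec φ.
Areal scale at 46.6°: h·k = 1.000 × 1.455 = 1.455.
Areal scale at 20.8°: h·k = 1.000 × 1.070 = 1.070.
Ratio = 1.455/1.070 ≈ 1.36.

1.36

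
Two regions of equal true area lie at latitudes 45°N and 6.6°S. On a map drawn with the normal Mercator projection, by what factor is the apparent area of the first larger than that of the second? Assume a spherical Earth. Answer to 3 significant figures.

Mercator areal scale is sec²φ.
At 45°: sec²(45°) = 1/0.7071² = 2.000.
At 6.6°: sec²(6.6°) = 1/0.9934² = 1.013.
Ratio = 2.000/1.013 = cos²(6.6°)/cos²(45°) ≈ 1.97.

1.97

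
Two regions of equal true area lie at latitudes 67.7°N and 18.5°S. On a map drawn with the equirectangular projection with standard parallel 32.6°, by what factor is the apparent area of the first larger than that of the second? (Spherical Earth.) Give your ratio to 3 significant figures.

With standard parallel φ₀ = 32.6°, the equirectangular projection gives x = Rλ cos φ₀, y = Rφ, so h = 1 and k = cos 32.6° / cos φ.
Areal scale at 67.7°: h·k = 1.000 × 2.220 = 2.220.
Areal scale at 18.5°: h·k = 1.000 × 0.8884 = 0.8884.
Ratio = 2.220/0.8884 ≈ 2.50.

2.50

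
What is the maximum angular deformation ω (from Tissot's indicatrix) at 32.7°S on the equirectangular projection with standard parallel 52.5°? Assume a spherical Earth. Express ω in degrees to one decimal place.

18.5°

With standard parallel φ₀ = 52.5°, the equirectangular projection gives x = Rλ cos φ₀, y = Rφ, so h = 1 and k = cos 52.5° / cos φ.
At 32.7°: h = 1.000, k = 0.7234; principal scales a = 1.000, b = 0.7234.
sin(ω/2) = (a − b)/(a + b) = 0.2766/1.723 = 0.1605, so ω = 2 arcsin(0.1605) ≈ 18.5°.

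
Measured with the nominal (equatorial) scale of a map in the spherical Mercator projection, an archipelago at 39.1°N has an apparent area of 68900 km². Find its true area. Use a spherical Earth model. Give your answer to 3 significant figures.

The Mercator projection is conformal; its linear scale factor is the same in every direction and equals sec φ = 1/cos φ.
Areal scale = k² = sec²φ = 1/cos²(39.1°) = 1/0.7760² = 1.660.
True area = apparent / (areal scale) = 68900 / 1.660 ≈ 41500 km².

41500 km²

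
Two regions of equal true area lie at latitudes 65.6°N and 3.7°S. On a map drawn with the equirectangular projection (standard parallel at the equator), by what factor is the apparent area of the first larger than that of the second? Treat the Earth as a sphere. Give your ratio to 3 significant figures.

2.42

Plate carrée maps x = Rλ, y = Rφ. The meridian scale is h = 1 and the parallel scale is k = 1/cos φ = sec φ.
Areal scale at 65.6°: h·k = 1.000 × 2.421 = 2.421.
Areal scale at 3.7°: h·k = 1.000 × 1.002 = 1.002.
Ratio = 2.421/1.002 ≈ 2.42.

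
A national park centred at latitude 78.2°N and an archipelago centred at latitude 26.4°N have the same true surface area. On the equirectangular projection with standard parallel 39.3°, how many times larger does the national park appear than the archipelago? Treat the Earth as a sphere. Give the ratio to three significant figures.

4.38

The equidistant cylindrical projection with φ₀ = 39.3° has h = 1 (meridians true) and k = cos φ₀ / cos φ along parallels.
Areal scale at 78.2°: h·k = 1.000 × 3.784 = 3.784.
Areal scale at 26.4°: h·k = 1.000 × 0.8639 = 0.8639.
Ratio = 3.784/0.8639 ≈ 4.38.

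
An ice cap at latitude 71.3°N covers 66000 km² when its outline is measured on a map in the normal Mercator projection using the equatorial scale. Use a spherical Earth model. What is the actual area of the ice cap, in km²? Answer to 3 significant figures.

6780 km²

The Mercator projection is conformal; its linear scale factor is the same in every direction and equals sec φ = 1/cos φ.
Areal scale = k² = sec²φ = 1/cos²(71.3°) = 1/0.3206² = 9.728.
True area = apparent / (areal scale) = 66000 / 9.728 ≈ 6780 km².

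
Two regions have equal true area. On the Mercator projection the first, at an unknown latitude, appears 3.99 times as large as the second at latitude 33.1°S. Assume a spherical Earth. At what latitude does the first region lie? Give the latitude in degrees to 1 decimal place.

65.2°

On Mercator, (apparent₁)/(apparent₂) = sec²φ₁ / sec²φ₂ when true areas are equal.
cos²φ₂ / cos²φ₁ = 3.99  ⇒  cos φ₁ = cos 33.1° / √3.99 = 0.8377/1.997 = 0.4194.
φ₁ = arccos(0.4194) ≈ 65.2°.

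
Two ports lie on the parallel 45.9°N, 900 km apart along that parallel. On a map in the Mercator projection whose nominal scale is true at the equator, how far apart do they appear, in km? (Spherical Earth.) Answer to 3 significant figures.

1290 km

The Mercator projection is conformal; its linear scale factor is the same in every direction and equals sec φ = 1/cos φ.
Along the parallel, k = sec 45.9° = 1/0.6959 = 1.437.
Map distance = 900 × 1.437 ≈ 1290 km.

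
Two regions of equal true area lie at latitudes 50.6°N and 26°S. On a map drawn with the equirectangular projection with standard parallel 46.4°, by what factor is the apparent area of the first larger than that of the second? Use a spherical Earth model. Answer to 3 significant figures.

In the equirectangular projection with standard parallel φ₀ = 46.4° (x = Rλ cos φ₀, y = Rφ), meridians are true-scale (h = 1) and the parallel scale is k = cos φ₀ / cos φ.
Areal scale at 50.6°: h·k = 1.000 × 1.086 = 1.086.
Areal scale at 26°: h·k = 1.000 × 0.7673 = 0.7673.
Ratio = 1.086/0.7673 ≈ 1.42.

1.42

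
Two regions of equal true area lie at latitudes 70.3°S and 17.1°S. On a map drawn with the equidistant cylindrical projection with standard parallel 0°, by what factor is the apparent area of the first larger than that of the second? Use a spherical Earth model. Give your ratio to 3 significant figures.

2.84

In the plate carrée (x = Rλ, y = Rφ), meridians are true-scale (h = 1) and parallels are stretched by k = sec φ.
Areal scale at 70.3°: h·k = 1.000 × 2.967 = 2.967.
Areal scale at 17.1°: h·k = 1.000 × 1.046 = 1.046.
Ratio = 2.967/1.046 ≈ 2.84.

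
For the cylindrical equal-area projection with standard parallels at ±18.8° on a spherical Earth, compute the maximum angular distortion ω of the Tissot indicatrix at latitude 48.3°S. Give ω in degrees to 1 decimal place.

Cylindrical equal-area (φ₀ = 18.8°): h = cos φ / cos 18.8° along meridians, k = cos 18.8° / cos φ along parallels; h·k = 1.
At 48.3°: h = 0.7027, k = 1.423; principal scales a = 1.423, b = 0.7027.
sin(ω/2) = (a − b)/(a + b) = 0.7203/2.126 = 0.3389, so ω = 2 arcsin(0.3389) ≈ 39.6°.

39.6°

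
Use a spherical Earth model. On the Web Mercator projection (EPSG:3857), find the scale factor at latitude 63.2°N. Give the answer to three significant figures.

2.22

For Mercator, h = k = sec φ (a conformal cylindrical projection has a single point scale, 1/cos φ).
k = 1/cos 63.2° = 1/0.4509 = 2.218.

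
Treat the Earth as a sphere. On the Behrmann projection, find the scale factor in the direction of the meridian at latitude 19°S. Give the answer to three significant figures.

1.09

The Behrmann projection is cylindrical equal-area with φ₀ = 30°. Cylindrical equal-area (φ₀ = 30°): h = cos φ / cos 30° along meridians, k = cos 30° / cos φ along parallels; h·k = 1.
h = cos 19° / cos 30° = 0.9455/0.8660 = 1.092.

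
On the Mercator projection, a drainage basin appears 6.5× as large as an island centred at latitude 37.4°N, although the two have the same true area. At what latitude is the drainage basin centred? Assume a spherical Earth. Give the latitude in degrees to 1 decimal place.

Mercator areal scale is sec²φ, so apparent-area ratio = sec²φ₁ / sec²φ₂ = cos²φ₂ / cos²φ₁.
cos²φ₂ / cos²φ₁ = 6.5  ⇒  cos φ₁ = cos 37.4° / √6.5 = 0.7944/2.550 = 0.3116.
φ₁ = arccos(0.3116) ≈ 71.8°.

71.8°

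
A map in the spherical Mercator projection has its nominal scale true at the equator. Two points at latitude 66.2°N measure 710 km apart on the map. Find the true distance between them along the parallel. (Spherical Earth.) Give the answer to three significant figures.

The Mercator projection is conformal; its linear scale factor is the same in every direction and equals sec φ = 1/cos φ.
Along the parallel at 66.2°, map distances are exaggerated by k = sec 66.2° = 2.478.
True distance = 710 / 2.478 = 710 × cos 66.2° ≈ 287 km.

287 km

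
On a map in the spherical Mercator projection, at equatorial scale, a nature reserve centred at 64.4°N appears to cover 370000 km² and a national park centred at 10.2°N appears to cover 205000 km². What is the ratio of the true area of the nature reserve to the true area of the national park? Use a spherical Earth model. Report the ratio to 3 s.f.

0.348

Since Mercator area scale is 1/cos²φ, the true area equals the apparent area multiplied by cos²φ.
True area of nature reserve: 370000 × cos²(64.4°) = 370000 × 0.1867 = 69080 km².
True area of national park: 205000 × cos²(10.2°) = 205000 × 0.9686 = 198600 km².
Ratio = 69080 / 198600 ≈ 0.348.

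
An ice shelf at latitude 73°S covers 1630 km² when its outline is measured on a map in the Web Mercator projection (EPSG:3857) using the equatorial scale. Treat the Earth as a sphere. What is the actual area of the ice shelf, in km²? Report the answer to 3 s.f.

For Mercator, h = k = sec φ (a conformal cylindrical projection has a single point scale, 1/cos φ).
Areal scale = k² = sec²φ = 1/cos²(73°) = 1/0.2924² = 11.70.
True area = apparent / (areal scale) = 1630 / 11.70 ≈ 139 km².

139 km²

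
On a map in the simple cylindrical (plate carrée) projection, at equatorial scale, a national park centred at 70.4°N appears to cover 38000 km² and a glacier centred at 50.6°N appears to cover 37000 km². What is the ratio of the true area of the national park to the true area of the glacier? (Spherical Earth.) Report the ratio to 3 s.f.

Plate carrée has h = 1 and k = sec φ, giving areal scale sec φ; true area = (apparent area) · cos φ.
True area of national park: 38000 × cos(70.4°) = 38000 × 0.3355 = 12750 km².
True area of glacier: 37000 × cos(50.6°) = 37000 × 0.6347 = 23490 km².
Ratio = 12750 / 23490 ≈ 0.543.

0.543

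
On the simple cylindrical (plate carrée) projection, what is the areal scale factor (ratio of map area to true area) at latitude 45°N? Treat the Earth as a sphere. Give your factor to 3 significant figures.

In the plate carrée (x = Rλ, y = Rφ), meridians are true-scale (h = 1) and parallels are stretched by k = sec φ.
Areal scale = h·k = 1 × sec φ; at 45°, h = 1.000, k = 1.414, so h·k = 1.414.

1.41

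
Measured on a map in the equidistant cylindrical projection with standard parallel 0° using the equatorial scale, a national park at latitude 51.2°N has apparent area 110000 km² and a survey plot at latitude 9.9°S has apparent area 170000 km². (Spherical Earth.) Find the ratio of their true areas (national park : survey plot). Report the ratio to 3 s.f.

0.412

Plate carrée has h = 1 and k = sec φ, giving areal scale sec φ; true area = (apparent area) · cos φ.
True area of national park: 110000 × cos(51.2°) = 110000 × 0.6266 = 68930 km².
True area of survey plot: 170000 × cos(9.9°) = 170000 × 0.9851 = 167500 km².
Ratio = 68930 / 167500 ≈ 0.412.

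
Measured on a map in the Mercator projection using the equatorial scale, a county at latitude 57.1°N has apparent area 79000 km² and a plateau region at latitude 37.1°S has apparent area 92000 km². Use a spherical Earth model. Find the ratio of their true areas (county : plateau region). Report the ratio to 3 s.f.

0.398

Mercator's areal exaggeration is sec²φ; hence true area = (apparent area) · cos²φ.
True area of county: 79000 × cos²(57.1°) = 79000 × 0.2950 = 23310 km².
True area of plateau region: 92000 × cos²(37.1°) = 92000 × 0.6361 = 58520 km².
Ratio = 23310 / 58520 ≈ 0.398.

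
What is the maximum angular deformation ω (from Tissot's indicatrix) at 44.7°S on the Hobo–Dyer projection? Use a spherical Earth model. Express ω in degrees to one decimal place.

12.6°

The Hobo–Dyer projection is cylindrical equal-area with φ₀ = 37.5°. For cylindrical equal-area with standard parallel φ₀, h = cos φ / cos φ₀ and k = cos φ₀ / cos φ, so h·k = 1.
At 44.7°: h = 0.8959, k = 1.116; principal scales a = 1.116, b = 0.8959.
sin(ω/2) = (a − b)/(a + b) = 0.2202/2.012 = 0.1094, so ω = 2 arcsin(0.1094) ≈ 12.6°.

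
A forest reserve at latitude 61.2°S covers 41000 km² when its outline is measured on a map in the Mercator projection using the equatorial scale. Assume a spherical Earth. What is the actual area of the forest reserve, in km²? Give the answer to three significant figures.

The Mercator projection is conformal; its linear scale factor is the same in every direction and equals sec φ = 1/cos φ.
Areal scale = k² = sec²φ = 1/cos²(61.2°) = 1/0.4818² = 4.309.
True area = apparent / (areal scale) = 41000 / 4.309 ≈ 9520 km².

9520 km²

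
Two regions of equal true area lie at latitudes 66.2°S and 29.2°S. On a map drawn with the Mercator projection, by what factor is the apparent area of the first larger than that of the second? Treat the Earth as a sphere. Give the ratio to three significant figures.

Mercator areal scale is sec²φ.
At 66.2°: sec²(66.2°) = 1/0.4035² = 6.141.
At 29.2°: sec²(29.2°) = 1/0.8729² = 1.312.
Ratio = 6.141/1.312 = cos²(29.2°)/cos²(66.2°) ≈ 4.68.

4.68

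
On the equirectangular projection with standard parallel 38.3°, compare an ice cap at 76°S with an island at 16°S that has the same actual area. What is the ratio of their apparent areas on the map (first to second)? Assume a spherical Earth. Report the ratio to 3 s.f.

With standard parallel φ₀ = 38.3°, the equirectangular projection gives x = Rλ cos φ₀, y = Rφ, so h = 1 and k = cos 38.3° / cos φ.
Areal scale at 76°: h·k = 1.000 × 3.244 = 3.244.
Areal scale at 16°: h·k = 1.000 × 0.8164 = 0.8164.
Ratio = 3.244/0.8164 ≈ 3.97.

3.97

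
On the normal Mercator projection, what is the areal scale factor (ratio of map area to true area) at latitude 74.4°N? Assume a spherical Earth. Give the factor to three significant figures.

The Mercator projection is conformal; its linear scale factor is the same in every direction and equals sec φ = 1/cos φ.
Areal scale = k² = sec²φ = 1/cos²(74.4°) = 1/0.2689² = 13.83.

13.8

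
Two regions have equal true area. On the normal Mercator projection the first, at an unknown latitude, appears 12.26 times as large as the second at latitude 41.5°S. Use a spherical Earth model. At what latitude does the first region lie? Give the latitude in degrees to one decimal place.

For equal true areas on Mercator, apparent areas scale as sec²φ, so the ratio is cos²φ₂ / cos²φ₁.
cos²φ₂ / cos²φ₁ = 12.26  ⇒  cos φ₁ = cos 41.5° / √12.26 = 0.7490/3.501 = 0.2139.
φ₁ = arccos(0.2139) ≈ 77.6°.

77.6°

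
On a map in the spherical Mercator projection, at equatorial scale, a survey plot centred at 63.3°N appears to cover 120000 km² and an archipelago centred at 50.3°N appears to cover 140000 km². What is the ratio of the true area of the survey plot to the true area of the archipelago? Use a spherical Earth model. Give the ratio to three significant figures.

Since Mercator area scale is 1/cos²φ, the true area equals the apparent area multiplied by cos²φ.
True area of survey plot: 120000 × cos²(63.3°) = 120000 × 0.2019 = 24230 km².
True area of archipelago: 140000 × cos²(50.3°) = 140000 × 0.4080 = 57120 km².
Ratio = 24230 / 57120 ≈ 0.424.

0.424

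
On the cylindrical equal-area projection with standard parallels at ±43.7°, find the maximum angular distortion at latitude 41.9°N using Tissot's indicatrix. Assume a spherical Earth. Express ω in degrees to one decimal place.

A cylindrical equal-area projection with standard parallel φ₀ has meridian scale h = cos φ / cos φ₀ and parallel scale k = cos φ₀ / cos φ (so areas are preserved, h·k = 1).
At 41.9°: h = 1.030, k = 0.9713; principal scales a = 1.030, b = 0.9713.
sin(ω/2) = (a − b)/(a + b) = 0.05820/2.001 = 0.02909, so ω = 2 arcsin(0.02909) ≈ 3.3°.

3.3°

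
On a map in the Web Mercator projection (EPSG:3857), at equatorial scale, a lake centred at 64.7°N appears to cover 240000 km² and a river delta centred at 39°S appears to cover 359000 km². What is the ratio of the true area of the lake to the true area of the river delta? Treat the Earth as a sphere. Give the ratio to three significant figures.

On Mercator the areal scale is sec²φ, so true area = apparent × cos²φ.
True area of lake: 240000 × cos²(64.7°) = 240000 × 0.1826 = 43830 km².
True area of river delta: 359000 × cos²(39°) = 359000 × 0.6040 = 216800 km².
Ratio = 43830 / 216800 ≈ 0.202.

0.202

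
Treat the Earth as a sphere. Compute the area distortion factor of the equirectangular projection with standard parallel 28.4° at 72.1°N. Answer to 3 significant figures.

2.86

With standard parallel φ₀ = 28.4°, the equirectangular projection gives x = Rλ cos φ₀, y = Rφ, so h = 1 and k = cos 28.4° / cos φ.
Areal scale = h·k = 1 × cos φ₀ / cos φ; at 72.1°, h = 1.000, k = 2.862, so h·k = 2.862.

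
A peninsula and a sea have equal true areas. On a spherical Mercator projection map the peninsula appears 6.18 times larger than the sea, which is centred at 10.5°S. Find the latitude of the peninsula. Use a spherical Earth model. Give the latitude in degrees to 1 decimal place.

For equal true areas on Mercator, apparent areas scale as sec²φ, so the ratio is cos²φ₂ / cos²φ₁.
cos²φ₂ / cos²φ₁ = 6.18  ⇒  cos φ₁ = cos 10.5° / √6.18 = 0.9833/2.486 = 0.3955.
φ₁ = arccos(0.3955) ≈ 66.7°.

66.7°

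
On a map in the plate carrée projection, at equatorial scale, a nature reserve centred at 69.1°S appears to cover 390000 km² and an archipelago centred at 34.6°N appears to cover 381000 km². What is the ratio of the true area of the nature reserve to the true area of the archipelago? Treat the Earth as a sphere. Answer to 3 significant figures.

On the plate carrée, areal scale = h·k = 1 × sec φ, so true area = apparent × cos φ.
True area of nature reserve: 390000 × cos(69.1°) = 390000 × 0.3567 = 139100 km².
True area of archipelago: 381000 × cos(34.6°) = 381000 × 0.8231 = 313600 km².
Ratio = 139100 / 313600 ≈ 0.444.

0.444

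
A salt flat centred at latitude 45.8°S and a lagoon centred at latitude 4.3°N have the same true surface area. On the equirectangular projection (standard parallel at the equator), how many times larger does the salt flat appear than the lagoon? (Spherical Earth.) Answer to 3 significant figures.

1.43

For the equirectangular projection with φ₀ = 0 (plate carrée), h = 1 along meridians and k = sec φ along parallels.
Areal scale at 45.8°: h·k = 1.000 × 1.434 = 1.434.
Areal scale at 4.3°: h·k = 1.000 × 1.003 = 1.003.
Ratio = 1.434/1.003 ≈ 1.43.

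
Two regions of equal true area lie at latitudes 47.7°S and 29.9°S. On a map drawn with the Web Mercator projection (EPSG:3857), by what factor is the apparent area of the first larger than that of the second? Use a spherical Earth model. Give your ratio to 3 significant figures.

1.66

Mercator is conformal with k = sec φ, so areal scale = k² = sec²φ.
At 47.7°: sec²(47.7°) = 1/0.6730² = 2.208.
At 29.9°: sec²(29.9°) = 1/0.8669² = 1.331.
Ratio = 2.208/1.331 = cos²(29.9°)/cos²(47.7°) ≈ 1.66.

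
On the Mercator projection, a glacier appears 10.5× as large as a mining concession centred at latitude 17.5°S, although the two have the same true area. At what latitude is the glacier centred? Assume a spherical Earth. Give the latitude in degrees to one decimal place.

72.9°

On Mercator, (apparent₁)/(apparent₂) = sec²φ₁ / sec²φ₂ when true areas are equal.
cos²φ₂ / cos²φ₁ = 10.5  ⇒  cos φ₁ = cos 17.5° / √10.5 = 0.9537/3.240 = 0.2943.
φ₁ = arccos(0.2943) ≈ 72.9°.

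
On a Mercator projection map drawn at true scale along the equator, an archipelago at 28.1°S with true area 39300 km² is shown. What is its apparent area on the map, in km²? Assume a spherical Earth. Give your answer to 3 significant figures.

The Mercator projection is conformal; its linear scale factor is the same in every direction and equals sec φ = 1/cos φ.
Areal scale = k² = sec²φ = 1/cos²(28.1°) = 1/0.8821² = 1.285.
Apparent area = 39300 × 1.285 ≈ 50500 km².

50500 km²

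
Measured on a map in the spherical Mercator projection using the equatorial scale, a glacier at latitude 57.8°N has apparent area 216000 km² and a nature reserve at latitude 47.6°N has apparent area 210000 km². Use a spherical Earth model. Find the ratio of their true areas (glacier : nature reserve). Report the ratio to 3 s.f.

Mercator's areal exaggeration is sec²φ; hence true area = (apparent area) · cos²φ.
True area of glacier: 216000 × cos²(57.8°) = 216000 × 0.2840 = 61330 km².
True area of nature reserve: 210000 × cos²(47.6°) = 210000 × 0.4547 = 95480 km².
Ratio = 61330 / 95480 ≈ 0.642.

0.642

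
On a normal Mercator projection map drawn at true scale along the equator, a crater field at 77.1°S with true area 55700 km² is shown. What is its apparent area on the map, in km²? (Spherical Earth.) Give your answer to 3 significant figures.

For Mercator, h = k = sec φ (a conformal cylindrical projection has a single point scale, 1/cos φ).
Areal scale = k² = sec²φ = 1/cos²(77.1°) = 1/0.2233² = 20.06.
Apparent area = 55700 × 20.06 ≈ 1120000 km².

1120000 km²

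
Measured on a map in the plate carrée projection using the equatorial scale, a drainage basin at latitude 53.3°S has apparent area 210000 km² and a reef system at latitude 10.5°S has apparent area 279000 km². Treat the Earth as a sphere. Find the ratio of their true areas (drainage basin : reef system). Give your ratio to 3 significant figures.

0.457

On the plate carrée, areal scale = h·k = 1 × sec φ, so true area = apparent × cos φ.
True area of drainage basin: 210000 × cos(53.3°) = 210000 × 0.5976 = 125500 km².
True area of reef system: 279000 × cos(10.5°) = 279000 × 0.9833 = 274300 km².
Ratio = 125500 / 274300 ≈ 0.457.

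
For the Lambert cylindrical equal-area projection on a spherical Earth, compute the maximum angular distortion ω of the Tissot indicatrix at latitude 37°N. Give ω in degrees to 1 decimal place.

The Lambert cylindrical equal-area projection is the cylindrical equal-area projection with its standard parallel at the equator (φ₀ = 0). For cylindrical equal-area with standard parallel φ₀, h = cos φ / cos φ₀ and k = cos φ₀ / cos φ, so h·k = 1.
At 37°: h = 0.7986, k = 1.252; principal scales a = 1.252, b = 0.7986.
sin(ω/2) = (a − b)/(a + b) = 0.4535/2.051 = 0.2211, so ω = 2 arcsin(0.2211) ≈ 25.6°.

25.6°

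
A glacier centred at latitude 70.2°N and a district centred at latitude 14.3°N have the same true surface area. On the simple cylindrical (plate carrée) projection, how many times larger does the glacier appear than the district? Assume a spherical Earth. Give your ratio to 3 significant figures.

2.86

Plate carrée maps x = Rλ, y = Rφ. The meridian scale is h = 1 and the parallel scale is k = 1/cos φ = sec φ.
Areal scale at 70.2°: h·k = 1.000 × 2.952 = 2.952.
Areal scale at 14.3°: h·k = 1.000 × 1.032 = 1.032.
Ratio = 2.952/1.032 ≈ 2.86.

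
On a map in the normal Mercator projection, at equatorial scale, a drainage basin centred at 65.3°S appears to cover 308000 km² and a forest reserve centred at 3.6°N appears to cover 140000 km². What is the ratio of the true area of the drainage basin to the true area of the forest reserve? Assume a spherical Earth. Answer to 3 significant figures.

On Mercator the areal scale is sec²φ, so true area = apparent × cos²φ.
True area of drainage basin: 308000 × cos²(65.3°) = 308000 × 0.1746 = 53780 km².
True area of forest reserve: 140000 × cos²(3.6°) = 140000 × 0.9961 = 139400 km².
Ratio = 53780 / 139400 ≈ 0.386.

0.386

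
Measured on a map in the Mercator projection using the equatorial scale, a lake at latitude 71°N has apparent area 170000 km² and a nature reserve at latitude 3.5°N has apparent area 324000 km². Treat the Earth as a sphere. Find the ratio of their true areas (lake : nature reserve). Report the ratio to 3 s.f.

On Mercator the areal scale is sec²φ, so true area = apparent × cos²φ.
True area of lake: 170000 × cos²(71°) = 170000 × 0.1060 = 18020 km².
True area of nature reserve: 324000 × cos²(3.5°) = 324000 × 0.9963 = 322800 km².
Ratio = 18020 / 322800 ≈ 0.0558.

0.0558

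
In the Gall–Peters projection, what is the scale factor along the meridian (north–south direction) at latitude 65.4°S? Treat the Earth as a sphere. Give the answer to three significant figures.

Gall–Peters is a cylindrical equal-area projection with standard parallels at ±45°. A cylindrical equal-area projection with standard parallel φ₀ has meridian scale h = cos φ / cos φ₀ and parallel scale k = cos φ₀ / cos φ (so areas are preserved, h·k = 1).
h = cos 65.4° / cos 45° = 0.4163/0.7071 = 0.5887.

0.589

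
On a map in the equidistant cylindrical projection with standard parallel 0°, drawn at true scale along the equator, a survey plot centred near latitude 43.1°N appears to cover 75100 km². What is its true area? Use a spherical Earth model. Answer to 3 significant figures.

54800 km²

Plate carrée maps x = Rλ, y = Rφ. The meridian scale is h = 1 and the parallel scale is k = 1/cos φ = sec φ.
Areal scale = h·k = 1 × sec φ; at 43.1°, h = 1.000, k = 1.370, so h·k = 1.370.
True area = apparent / (areal scale) = 75100 / 1.370 ≈ 54800 km².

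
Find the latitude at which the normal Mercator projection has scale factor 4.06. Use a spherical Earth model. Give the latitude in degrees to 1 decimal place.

75.7°

Mercator scale is k = sec φ = 1/cos φ.
1/cos φ = 4.06  ⇒  cos φ = 0.2463  ⇒  φ = arccos(0.2463) ≈ 75.7°.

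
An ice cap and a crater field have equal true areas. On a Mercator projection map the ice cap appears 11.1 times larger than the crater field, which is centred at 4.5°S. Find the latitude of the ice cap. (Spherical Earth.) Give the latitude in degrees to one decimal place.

On Mercator, (apparent₁)/(apparent₂) = sec²φ₁ / sec²φ₂ when true areas are equal.
cos²φ₂ / cos²φ₁ = 11.1  ⇒  cos φ₁ = cos 4.5° / √11.1 = 0.9969/3.332 = 0.2992.
φ₁ = arccos(0.2992) ≈ 72.6°.

72.6°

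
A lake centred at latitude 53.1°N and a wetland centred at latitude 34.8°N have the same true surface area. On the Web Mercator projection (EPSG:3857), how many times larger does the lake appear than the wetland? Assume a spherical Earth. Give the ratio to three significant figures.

1.87

Mercator is conformal with k = sec φ, so areal scale = k² = sec²φ.
At 53.1°: sec²(53.1°) = 1/0.6004² = 2.774.
At 34.8°: sec²(34.8°) = 1/0.8211² = 1.483.
Ratio = 2.774/1.483 = cos²(34.8°)/cos²(53.1°) ≈ 1.87.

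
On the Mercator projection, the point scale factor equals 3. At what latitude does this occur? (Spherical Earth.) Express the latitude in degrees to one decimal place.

70.5°

Mercator scale is k = sec φ = 1/cos φ.
1/cos φ = 3  ⇒  cos φ = 0.3333  ⇒  φ = arccos(0.3333) ≈ 70.5°.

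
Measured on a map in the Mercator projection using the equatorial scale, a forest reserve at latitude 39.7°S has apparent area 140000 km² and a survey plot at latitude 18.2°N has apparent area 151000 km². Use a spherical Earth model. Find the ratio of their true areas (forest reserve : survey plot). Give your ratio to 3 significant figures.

0.608

Mercator's areal exaggeration is sec²φ; hence true area = (apparent area) · cos²φ.
True area of forest reserve: 140000 × cos²(39.7°) = 140000 × 0.5920 = 82880 km².
True area of survey plot: 151000 × cos²(18.2°) = 151000 × 0.9024 = 136300 km².
Ratio = 82880 / 136300 ≈ 0.608.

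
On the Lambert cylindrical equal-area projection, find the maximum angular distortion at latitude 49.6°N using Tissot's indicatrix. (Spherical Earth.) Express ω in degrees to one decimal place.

48.2°

The Lambert cylindrical equal-area projection is the cylindrical equal-area projection with its standard parallel at the equator (φ₀ = 0). A cylindrical equal-area projection with standard parallel φ₀ has meridian scale h = cos φ / cos φ₀ and parallel scale k = cos φ₀ / cos φ (so areas are preserved, h·k = 1).
At 49.6°: h = 0.6481, k = 1.543; principal scales a = 1.543, b = 0.6481.
sin(ω/2) = (a − b)/(a + b) = 0.8948/2.191 = 0.4084, so ω = 2 arcsin(0.4084) ≈ 48.2°.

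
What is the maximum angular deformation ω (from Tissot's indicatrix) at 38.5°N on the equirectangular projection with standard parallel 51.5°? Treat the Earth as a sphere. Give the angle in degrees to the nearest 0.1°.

In the equirectangular projection with standard parallel φ₀ = 51.5° (x = Rλ cos φ₀, y = Rφ), meridians are true-scale (h = 1) and the parallel scale is k = cos φ₀ / cos φ.
At 38.5°: h = 1.000, k = 0.7954; principal scales a = 1.000, b = 0.7954.
sin(ω/2) = (a − b)/(a + b) = 0.2046/1.795 = 0.1139, so ω = 2 arcsin(0.1139) ≈ 13.1°.

13.1°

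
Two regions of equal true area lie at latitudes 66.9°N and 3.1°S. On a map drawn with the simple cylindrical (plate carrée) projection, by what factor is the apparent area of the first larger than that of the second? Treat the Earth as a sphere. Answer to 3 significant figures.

2.55

In the plate carrée (x = Rλ, y = Rφ), meridians are true-scale (h = 1) and parallels are stretched by k = sec φ.
Areal scale at 66.9°: h·k = 1.000 × 2.549 = 2.549.
Areal scale at 3.1°: h·k = 1.000 × 1.001 = 1.001.
Ratio = 2.549/1.001 ≈ 2.55.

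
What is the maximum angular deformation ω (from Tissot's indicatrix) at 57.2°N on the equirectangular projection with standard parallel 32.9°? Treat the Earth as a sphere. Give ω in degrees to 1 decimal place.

24.9°

The equidistant cylindrical projection with φ₀ = 32.9° has h = 1 (meridians true) and k = cos φ₀ / cos φ along parallels.
At 57.2°: h = 1.000, k = 1.550; principal scales a = 1.550, b = 1.000.
sin(ω/2) = (a − b)/(a + b) = 0.5499/2.550 = 0.2157, so ω = 2 arcsin(0.2157) ≈ 24.9°.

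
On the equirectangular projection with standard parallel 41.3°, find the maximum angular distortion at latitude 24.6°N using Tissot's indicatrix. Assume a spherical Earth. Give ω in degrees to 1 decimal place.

With standard parallel φ₀ = 41.3°, the equirectangular projection gives x = Rλ cos φ₀, y = Rφ, so h = 1 and k = cos 41.3° / cos φ.
At 24.6°: h = 1.000, k = 0.8263; principal scales a = 1.000, b = 0.8263.
sin(ω/2) = (a − b)/(a + b) = 0.1737/1.826 = 0.09514, so ω = 2 arcsin(0.09514) ≈ 10.9°.

10.9°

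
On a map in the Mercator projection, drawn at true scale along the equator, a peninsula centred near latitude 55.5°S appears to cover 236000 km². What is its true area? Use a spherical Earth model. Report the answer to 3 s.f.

75700 km²

The Mercator projection is conformal; its linear scale factor is the same in every direction and equals sec φ = 1/cos φ.
Areal scale = k² = sec²φ = 1/cos²(55.5°) = 1/0.5664² = 3.117.
True area = apparent / (areal scale) = 236000 / 3.117 ≈ 75700 km².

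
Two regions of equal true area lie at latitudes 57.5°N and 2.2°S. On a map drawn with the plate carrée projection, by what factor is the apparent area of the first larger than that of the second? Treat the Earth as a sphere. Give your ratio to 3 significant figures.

Plate carrée maps x = Rλ, y = Rφ. The meridian scale is h = 1 and the parallel scale is k = 1/cos φ = sec φ.
Areal scale at 57.5°: h·k = 1.000 × 1.861 = 1.861.
Areal scale at 2.2°: h·k = 1.000 × 1.001 = 1.001.
Ratio = 1.861/1.001 ≈ 1.86.

1.86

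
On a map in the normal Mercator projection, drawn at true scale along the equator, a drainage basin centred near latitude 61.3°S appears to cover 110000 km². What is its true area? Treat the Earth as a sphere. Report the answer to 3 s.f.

Mercator is conformal, so the point scale is isotropic: h = k = sec φ = 1/cos φ.
Areal scale = k² = sec²φ = 1/cos²(61.3°) = 1/0.4802² = 4.336.
True area = apparent / (areal scale) = 110000 / 4.336 ≈ 25400 km².

25400 km²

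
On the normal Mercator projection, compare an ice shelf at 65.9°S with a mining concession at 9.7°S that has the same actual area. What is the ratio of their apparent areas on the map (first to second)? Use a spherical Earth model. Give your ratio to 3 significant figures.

Mercator is conformal with k = sec φ, so areal scale = k² = sec²φ.
At 65.9°: sec²(65.9°) = 1/0.4083² = 5.998.
At 9.7°: sec²(9.7°) = 1/0.9857² = 1.029.
Ratio = 5.998/1.029 = cos²(9.7°)/cos²(65.9°) ≈ 5.83.

5.83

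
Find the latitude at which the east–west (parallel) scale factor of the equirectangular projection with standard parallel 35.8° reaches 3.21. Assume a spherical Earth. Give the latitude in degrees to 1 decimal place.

75.4°

The equidistant cylindrical projection with φ₀ = 35.8° has h = 1 (meridians true) and k = cos φ₀ / cos φ along parallels.
k = cos φ₀ / cos φ = 3.21  ⇒  cos φ = cos 35.8° / 3.21 = 0.2527.
φ = arccos(0.2527) ≈ 75.4°.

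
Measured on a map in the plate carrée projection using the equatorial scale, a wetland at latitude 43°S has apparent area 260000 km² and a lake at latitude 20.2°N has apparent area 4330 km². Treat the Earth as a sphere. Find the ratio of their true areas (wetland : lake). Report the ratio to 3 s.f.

On the plate carrée, areal scale = h·k = 1 × sec φ, so true area = apparent × cos φ.
True area of wetland: 260000 × cos(43°) = 260000 × 0.7314 = 190200 km².
True area of lake: 4330 × cos(20.2°) = 4330 × 0.9385 = 4064 km².
Ratio = 190200 / 4064 ≈ 46.8.

46.8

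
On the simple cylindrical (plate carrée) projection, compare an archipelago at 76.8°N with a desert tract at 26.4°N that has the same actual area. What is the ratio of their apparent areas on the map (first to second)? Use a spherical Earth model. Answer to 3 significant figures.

3.92

For the equirectangular projection with φ₀ = 0 (plate carrée), h = 1 along meridians and k = sec φ along parallels.
Areal scale at 76.8°: h·k = 1.000 × 4.379 = 4.379.
Areal scale at 26.4°: h·k = 1.000 × 1.116 = 1.116.
Ratio = 4.379/1.116 ≈ 3.92.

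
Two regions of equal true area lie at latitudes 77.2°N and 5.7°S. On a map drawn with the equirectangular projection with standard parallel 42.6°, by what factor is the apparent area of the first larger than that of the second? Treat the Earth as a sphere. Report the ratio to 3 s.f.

4.49

With standard parallel φ₀ = 42.6°, the equirectangular projection gives x = Rλ cos φ₀, y = Rφ, so h = 1 and k = cos 42.6° / cos φ.
Areal scale at 77.2°: h·k = 1.000 × 3.323 = 3.323.
Areal scale at 5.7°: h·k = 1.000 × 0.7398 = 0.7398.
Ratio = 3.323/0.7398 ≈ 4.49.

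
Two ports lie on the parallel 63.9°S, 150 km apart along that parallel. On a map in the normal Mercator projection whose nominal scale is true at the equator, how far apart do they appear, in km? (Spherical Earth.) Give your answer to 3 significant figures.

341 km

Mercator is conformal, so the point scale is isotropic: h = k = sec φ = 1/cos φ.
Along the parallel, k = sec 63.9° = 1/0.4399 = 2.273.
Map distance = 150 × 2.273 ≈ 341 km.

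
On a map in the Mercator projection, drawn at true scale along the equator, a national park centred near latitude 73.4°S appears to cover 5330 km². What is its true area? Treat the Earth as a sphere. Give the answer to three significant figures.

Mercator is conformal, so the point scale is isotropic: h = k = sec φ = 1/cos φ.
Areal scale = k² = sec²φ = 1/cos²(73.4°) = 1/0.2857² = 12.25.
True area = apparent / (areal scale) = 5330 / 12.25 ≈ 435 km².

435 km²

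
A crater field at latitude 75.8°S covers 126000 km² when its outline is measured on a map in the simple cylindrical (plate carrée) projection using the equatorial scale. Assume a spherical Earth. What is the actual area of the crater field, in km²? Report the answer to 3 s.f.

Plate carrée maps x = Rλ, y = Rφ. The meridian scale is h = 1 and the parallel scale is k = 1/cos φ = sec φ.
Areal scale = h·k = 1 × sec φ; at 75.8°, h = 1.000, k = 4.077, so h·k = 4.077.
True area = apparent / (areal scale) = 126000 / 4.077 ≈ 30900 km².

30900 km²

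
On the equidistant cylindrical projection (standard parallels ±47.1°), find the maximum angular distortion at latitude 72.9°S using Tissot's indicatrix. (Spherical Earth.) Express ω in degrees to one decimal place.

In the equirectangular projection with standard parallel φ₀ = 47.1° (x = Rλ cos φ₀, y = Rφ), meridians are true-scale (h = 1) and the parallel scale is k = cos φ₀ / cos φ.
At 72.9°: h = 1.000, k = 2.315; principal scales a = 2.315, b = 1.000.
sin(ω/2) = (a − b)/(a + b) = 1.315/3.315 = 0.3967, so ω = 2 arcsin(0.3967) ≈ 46.7°.

46.7°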